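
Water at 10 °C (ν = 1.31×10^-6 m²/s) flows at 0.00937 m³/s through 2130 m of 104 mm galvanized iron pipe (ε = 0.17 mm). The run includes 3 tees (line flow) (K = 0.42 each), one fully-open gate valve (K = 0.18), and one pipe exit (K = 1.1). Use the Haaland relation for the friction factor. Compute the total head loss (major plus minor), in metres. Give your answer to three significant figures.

H_L ≈ 30.9 m

V = 4Q/(πD²) = 1.103 m/s; V²/2g = 0.06201 m
Re = 8.76×10^4, ε/D = 0.00163 → f = 0.02418 (Haaland)
Major: h_f = f(L/D)·V²/2g = 0.02418·20481·0.06201 = 30.72 m
Minor: ΣK = 2.54; h_m = ΣK·V²/2g = 0.1575 m
Total H_L = 30.72 + 0.1575 = 30.87 m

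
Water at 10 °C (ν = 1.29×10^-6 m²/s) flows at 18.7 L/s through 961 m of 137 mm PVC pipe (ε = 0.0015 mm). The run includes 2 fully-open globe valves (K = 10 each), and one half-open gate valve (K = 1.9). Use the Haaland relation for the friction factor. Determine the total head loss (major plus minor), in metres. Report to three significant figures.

H_L ≈ 11.5 m

V = 4Q/(πD²) = 1.269 m/s; V²/2g = 0.08202 m
Re = 1.35×10^5, ε/D = 1.09×10^-5 → f = 0.01681 (Haaland)
Major: h_f = f(L/D)·V²/2g = 0.01681·7015·0.08202 = 9.674 m
Minor: ΣK = 21.9; h_m = ΣK·V²/2g = 1.796 m
Total H_L = 9.674 + 1.796 = 11.47 m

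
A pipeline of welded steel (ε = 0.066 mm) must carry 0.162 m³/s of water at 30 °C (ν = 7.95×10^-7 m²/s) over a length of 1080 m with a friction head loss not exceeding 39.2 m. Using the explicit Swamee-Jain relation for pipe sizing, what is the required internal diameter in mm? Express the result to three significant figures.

Swamee-Jain (Type III): D = 0.66·[ε^1.25·(LQ²/(gh_f))^4.75 + ν·Q^9.4·(L/(gh_f))^5.2]^0.04
LQ²/(gh_f) = 0.07371; L/(gh_f) = 2.808
Term 1 = ε^1.25·(…)^4.75 = 2.48×10^-11; Term 2 = ν·Q^9.4·(…)^5.2 = 6.34×10^-12
D = 0.66·(2.48×10^-11 + 6.34×10^-12)^0.04 = 0.2508 m = 251 mm
Check: V = 3.28 m/s, Re = 1.03×10^6, f = 0.01539, h_f = 36.3 m ≈ 39.2 m ✓

D ≈ 251 mm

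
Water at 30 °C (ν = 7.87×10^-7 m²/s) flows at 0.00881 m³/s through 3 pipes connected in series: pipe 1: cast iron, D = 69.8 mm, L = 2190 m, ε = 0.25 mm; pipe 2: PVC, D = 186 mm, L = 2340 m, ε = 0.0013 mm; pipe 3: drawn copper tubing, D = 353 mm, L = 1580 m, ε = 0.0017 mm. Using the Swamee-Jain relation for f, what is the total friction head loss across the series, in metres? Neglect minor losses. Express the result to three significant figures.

Pipe 1: V = 2.302 m/s, Re = 2.04×10^5, ε/D = 0.00358, f = 0.02828, h_1 = f(L/D)V²/2g = 239.7 m
Pipe 2: V = 0.3242 m/s, Re = 7.66×10^4, ε/D = 6.99×10^-6, f = 0.01894, h_2 = f(L/D)V²/2g = 1.276 m
Pipe 3: V = 0.09002 m/s, Re = 4.04×10^4, ε/D = 4.82×10^-6, f = 0.02182, h_3 = f(L/D)V²/2g = 0.04033 m
Series → Q common, losses add: H = Σh = 241.0 m

H ≈ 241 m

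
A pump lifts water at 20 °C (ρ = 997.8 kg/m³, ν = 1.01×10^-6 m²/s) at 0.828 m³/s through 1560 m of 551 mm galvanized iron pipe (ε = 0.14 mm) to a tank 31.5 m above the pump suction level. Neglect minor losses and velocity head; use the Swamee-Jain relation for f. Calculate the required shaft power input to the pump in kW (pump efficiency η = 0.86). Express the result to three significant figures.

V = 4Q/(πD²) = 3.472 m/s; Re = 1.89×10^6; ε/D = 2.54×10^-4; f = 0.01495
h_f = f(L/D)V²/2g = 26.02 m
Total head H = z + h_f = 31.5 + 26.02 = 57.52 m
P_hyd = ρgQH = 997.8·9.81·0.828·57.52 = 466.2 kW
P_shaft = P_hyd/η = 466.2/0.86 = 542.1 kW

P_shaft ≈ 542 kW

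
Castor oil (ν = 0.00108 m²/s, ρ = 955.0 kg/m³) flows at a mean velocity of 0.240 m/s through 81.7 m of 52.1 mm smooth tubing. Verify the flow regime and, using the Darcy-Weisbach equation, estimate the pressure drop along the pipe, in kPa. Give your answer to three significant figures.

Δp ≈ 238 kPa

Re = VD/ν = 0.240·0.05210/0.00108 = 11.6 → laminar (Re < 2300)
f = 64/Re = 5.528
h_f = f(L/D)V²/(2g) = 5.528·(81.7/0.05210)·0.240²/(2·9.81) = 25.45 m
Δp = ρg·h_f = 955.0·9.81·25.45 = 238.4 kPa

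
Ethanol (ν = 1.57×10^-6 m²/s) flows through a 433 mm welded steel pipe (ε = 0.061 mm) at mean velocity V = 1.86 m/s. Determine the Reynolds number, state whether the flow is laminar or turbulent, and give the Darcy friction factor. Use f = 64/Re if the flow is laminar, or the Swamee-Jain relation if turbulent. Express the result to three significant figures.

Re ≈ 5.13×10^5; turbulent; f ≈ 0.0149

Re = VD/ν = 1.860·0.433/1.57×10^-6 = 5.13×10^5
Re > 4000 → turbulent; ε/D = 1.41×10^-4
Swamee-Jain: f = 0.01488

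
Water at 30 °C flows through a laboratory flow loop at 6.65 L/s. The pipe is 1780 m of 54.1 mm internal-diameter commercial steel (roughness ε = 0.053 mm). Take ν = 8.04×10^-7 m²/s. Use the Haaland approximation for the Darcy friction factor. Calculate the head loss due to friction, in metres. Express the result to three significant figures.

V = 4Q/(πD²) = 4·0.00665/(π·0.0541²) = 2.893 m/s
Re = VD/ν = 2.893·0.0541/8.04×10^-7 = 1.95×10^5 → turbulent
ε/D = 0.053/54.1 = 9.80×10^-4
Haaland: f = 0.02086
h_f = f(L/D)V²/(2g) = 0.02086·(1780/0.0541)·2.893²/(2·9.81) = 292.8 m

h_f ≈ 293 m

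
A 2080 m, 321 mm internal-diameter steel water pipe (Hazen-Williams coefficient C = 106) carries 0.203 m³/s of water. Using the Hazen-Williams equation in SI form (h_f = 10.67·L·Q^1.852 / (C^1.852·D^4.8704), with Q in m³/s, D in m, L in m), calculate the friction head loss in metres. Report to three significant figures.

h_f ≈ 52.0 m

h_f = 10.67·2080·0.203^1.852 / (106^1.852·0.321^4.8704) = 52.04 m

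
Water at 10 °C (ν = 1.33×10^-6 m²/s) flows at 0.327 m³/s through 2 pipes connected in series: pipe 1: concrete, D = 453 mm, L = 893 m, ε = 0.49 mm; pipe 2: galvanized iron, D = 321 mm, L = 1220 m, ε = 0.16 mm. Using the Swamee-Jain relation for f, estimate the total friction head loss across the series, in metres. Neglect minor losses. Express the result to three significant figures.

Pipe 1: V = 2.029 m/s, Re = 6.91×10^5, ε/D = 0.00108, f = 0.02054, h_1 = f(L/D)V²/2g = 8.493 m
Pipe 2: V = 4.041 m/s, Re = 9.75×10^5, ε/D = 4.98×10^-4, f = 0.01730, h_2 = f(L/D)V²/2g = 54.72 m
Series → Q common, losses add: H = Σh = 63.22 m

H ≈ 63.2 m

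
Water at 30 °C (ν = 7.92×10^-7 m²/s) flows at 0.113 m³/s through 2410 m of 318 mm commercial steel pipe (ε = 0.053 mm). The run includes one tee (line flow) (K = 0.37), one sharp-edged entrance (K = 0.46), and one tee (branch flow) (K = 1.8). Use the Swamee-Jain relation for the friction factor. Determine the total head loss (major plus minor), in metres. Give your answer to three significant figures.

H_L ≈ 12.0 m

V = 4Q/(πD²) = 1.423 m/s; V²/2g = 0.1032 m
Re = 5.71×10^5, ε/D = 1.67×10^-4 → f = 0.01501 (Swamee-Jain)
Major: h_f = f(L/D)·V²/2g = 0.01501·7579·0.1032 = 11.73 m
Minor: ΣK = 2.63; h_m = ΣK·V²/2g = 0.2713 m
Total H_L = 11.73 + 0.2713 = 12.01 m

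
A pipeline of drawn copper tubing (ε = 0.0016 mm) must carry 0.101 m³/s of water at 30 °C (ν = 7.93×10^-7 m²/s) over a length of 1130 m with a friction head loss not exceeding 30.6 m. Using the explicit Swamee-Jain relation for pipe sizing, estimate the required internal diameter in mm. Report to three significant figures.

D ≈ 210 mm

Swamee-Jain (Type III): D = 0.66·[ε^1.25·(LQ²/(gh_f))^4.75 + ν·Q^9.4·(L/(gh_f))^5.2]^0.04
LQ²/(gh_f) = 0.03840; L/(gh_f) = 3.764
Term 1 = ε^1.25·(…)^4.75 = 1.07×10^-14; Term 2 = ν·Q^9.4·(…)^5.2 = 3.42×10^-13
D = 0.66·(1.07×10^-14 + 3.42×10^-13)^0.04 = 0.2096 m = 210 mm
Check: V = 2.93 m/s, Re = 7.74×10^5, f = 0.01229, h_f = 28.9 m ≈ 30.6 m ✓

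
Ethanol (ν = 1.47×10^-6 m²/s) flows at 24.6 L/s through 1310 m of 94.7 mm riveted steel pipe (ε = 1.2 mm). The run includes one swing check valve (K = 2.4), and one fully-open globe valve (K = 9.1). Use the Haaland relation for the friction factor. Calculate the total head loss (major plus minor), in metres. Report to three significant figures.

V = 4Q/(πD²) = 3.493 m/s; V²/2g = 0.6217 m
Re = 2.25×10^5, ε/D = 0.0127 → f = 0.04143 (Haaland)
Major: h_f = f(L/D)·V²/2g = 0.04143·13833·0.6217 = 356.3 m
Minor: ΣK = 11.5; h_m = ΣK·V²/2g = 7.150 m
Total H_L = 356.3 + 7.150 = 363.5 m

H_L ≈ 363 m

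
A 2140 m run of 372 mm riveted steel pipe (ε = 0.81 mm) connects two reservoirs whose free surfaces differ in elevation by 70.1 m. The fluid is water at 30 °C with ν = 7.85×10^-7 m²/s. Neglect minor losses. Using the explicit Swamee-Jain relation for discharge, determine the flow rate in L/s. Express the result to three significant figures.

Swamee-Jain (Type II): Q = -0.965·√(gD⁵h_f/L)·ln[ε/(3.7D) + √(3.17ν²L/(gD³h_f))]
√(gD⁵h_f/L) = √(9.81·0.372⁵·70.1/2140) = 0.04785
ε/(3.7D) = 5.88×10^-4; √(3.17ν²L/(gD³h_f)) = 1.09×10^-5
Q = -0.965·0.04785·ln(5.994×10^-4) = 0.3426 m³/s
Check: V = 3.15 m/s, Re = 1.49×10^6, f = 0.02413, h_f = 70.3 m ≈ 70.1 m ✓

Q ≈ 343 L/s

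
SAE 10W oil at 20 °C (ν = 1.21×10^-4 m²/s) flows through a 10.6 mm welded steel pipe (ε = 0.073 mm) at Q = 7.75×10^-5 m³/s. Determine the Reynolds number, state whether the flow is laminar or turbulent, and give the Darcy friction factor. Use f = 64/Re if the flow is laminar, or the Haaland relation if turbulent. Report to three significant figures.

Re ≈ 76.9; laminar; f = 64/Re ≈ 0.832

V = 4Q/(πD²) = 0.8782 m/s
Re = VD/ν = 0.8782·0.0106/1.21×10^-4 = 76.9
Re < 2300 → laminar → f = 64/Re = 0.8319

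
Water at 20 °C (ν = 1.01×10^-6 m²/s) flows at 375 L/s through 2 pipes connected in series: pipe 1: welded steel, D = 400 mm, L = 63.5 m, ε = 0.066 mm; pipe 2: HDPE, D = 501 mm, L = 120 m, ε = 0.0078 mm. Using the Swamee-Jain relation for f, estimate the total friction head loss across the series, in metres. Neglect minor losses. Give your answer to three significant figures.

Pipe 1: V = 2.984 m/s, Re = 1.18×10^6, ε/D = 1.65×10^-4, f = 0.01423, h_1 = f(L/D)V²/2g = 1.025 m
Pipe 2: V = 1.902 m/s, Re = 9.44×10^5, ε/D = 1.56×10^-5, f = 0.01208, h_2 = f(L/D)V²/2g = 0.5338 m
Series → Q common, losses add: H = Σh = 1.559 m

H ≈ 1.56 m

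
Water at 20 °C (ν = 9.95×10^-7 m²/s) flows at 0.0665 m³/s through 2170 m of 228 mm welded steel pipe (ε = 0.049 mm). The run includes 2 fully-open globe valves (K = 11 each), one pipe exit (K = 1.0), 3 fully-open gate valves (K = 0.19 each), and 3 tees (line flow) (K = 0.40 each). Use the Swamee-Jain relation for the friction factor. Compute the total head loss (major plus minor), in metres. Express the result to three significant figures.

H_L ≈ 24.0 m

V = 4Q/(πD²) = 1.629 m/s; V²/2g = 0.1352 m
Re = 3.73×10^5, ε/D = 2.15×10^-4 → f = 0.01607 (Swamee-Jain)
Major: h_f = f(L/D)·V²/2g = 0.01607·9518·0.1352 = 20.68 m
Minor: ΣK = 24.8; h_m = ΣK·V²/2g = 3.349 m
Total H_L = 20.68 + 3.349 = 24.02 m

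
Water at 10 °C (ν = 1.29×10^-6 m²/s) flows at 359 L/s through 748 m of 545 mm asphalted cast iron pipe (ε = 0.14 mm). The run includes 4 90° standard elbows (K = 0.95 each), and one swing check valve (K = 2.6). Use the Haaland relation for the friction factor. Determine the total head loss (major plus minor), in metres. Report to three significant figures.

V = 4Q/(πD²) = 1.539 m/s; V²/2g = 0.1207 m
Re = 6.50×10^5, ε/D = 2.57×10^-4 → f = 0.01553 (Haaland)
Major: h_f = f(L/D)·V²/2g = 0.01553·1372·0.1207 = 2.573 m
Minor: ΣK = 6.40; h_m = ΣK·V²/2g = 0.7725 m
Total H_L = 2.573 + 0.7725 = 3.345 m

H_L ≈ 3.35 m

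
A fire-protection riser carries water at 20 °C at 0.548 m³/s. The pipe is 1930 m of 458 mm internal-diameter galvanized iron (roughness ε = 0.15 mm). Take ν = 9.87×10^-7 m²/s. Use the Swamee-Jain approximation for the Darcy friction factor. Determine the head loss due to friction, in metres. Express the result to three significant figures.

h_f ≈ 37.4 m

V = 4Q/(πD²) = 4·0.548/(π·0.458²) = 3.326 m/s
Re = VD/ν = 3.326·0.458/9.87×10^-7 = 1.54×10^6 → turbulent
ε/D = 0.15/458 = 3.28×10^-4
Swamee-Jain: f = 0.01576
h_f = f(L/D)V²/(2g) = 0.01576·(1930/0.458)·3.326²/(2·9.81) = 37.45 m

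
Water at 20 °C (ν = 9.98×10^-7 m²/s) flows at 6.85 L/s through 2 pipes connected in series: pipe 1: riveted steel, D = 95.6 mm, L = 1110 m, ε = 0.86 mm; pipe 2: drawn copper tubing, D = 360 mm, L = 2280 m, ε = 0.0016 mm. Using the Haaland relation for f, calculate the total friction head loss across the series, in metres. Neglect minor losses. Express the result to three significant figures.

Pipe 1: V = 0.9543 m/s, Re = 9.14×10^4, ε/D = 0.00900, f = 0.03731, h_1 = f(L/D)V²/2g = 20.11 m
Pipe 2: V = 0.06730 m/s, Re = 2.43×10^4, ε/D = 4.44×10^-6, f = 0.02455, h_2 = f(L/D)V²/2g = 0.03589 m
Series → Q common, losses add: H = Σh = 20.14 m

H ≈ 20.1 m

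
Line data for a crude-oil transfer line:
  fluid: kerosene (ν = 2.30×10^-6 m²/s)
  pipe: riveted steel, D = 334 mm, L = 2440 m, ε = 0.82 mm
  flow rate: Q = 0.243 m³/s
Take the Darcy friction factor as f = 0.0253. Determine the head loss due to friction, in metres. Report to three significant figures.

h_f ≈ 72.5 m

V = 4Q/(πD²) = 4·0.243/(π·0.334²) = 2.773 m/s
h_f = f(L/D)V²/(2g) = 0.02530·(2440/0.334)·2.773²/(2·9.81) = 72.46 m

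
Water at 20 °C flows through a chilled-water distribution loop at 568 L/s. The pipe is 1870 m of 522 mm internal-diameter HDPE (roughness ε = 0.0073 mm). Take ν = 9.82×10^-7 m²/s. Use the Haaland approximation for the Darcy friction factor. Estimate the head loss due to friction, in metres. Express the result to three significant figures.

h_f ≈ 14.5 m

V = 4Q/(πD²) = 4·0.568/(π·0.522²) = 2.654 m/s
Re = VD/ν = 2.654·0.522/9.82×10^-7 = 1.41×10^6 → turbulent
ε/D = 0.0073/522 = 1.40×10^-5
Haaland: f = 0.01127
h_f = f(L/D)V²/(2g) = 0.01127·(1870/0.522)·2.654²/(2·9.81) = 14.50 m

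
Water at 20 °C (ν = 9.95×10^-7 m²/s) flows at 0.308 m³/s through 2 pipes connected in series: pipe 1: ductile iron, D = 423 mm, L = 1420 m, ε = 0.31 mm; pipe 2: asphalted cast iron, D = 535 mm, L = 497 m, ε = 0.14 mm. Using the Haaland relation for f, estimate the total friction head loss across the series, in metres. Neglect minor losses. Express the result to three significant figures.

H ≈ 16.7 m

Pipe 1: V = 2.192 m/s, Re = 9.32×10^5, ε/D = 7.33×10^-4, f = 0.01862, h_1 = f(L/D)V²/2g = 15.31 m
Pipe 2: V = 1.370 m/s, Re = 7.37×10^5, ε/D = 2.62×10^-4, f = 0.01546, h_2 = f(L/D)V²/2g = 1.375 m
Series → Q common, losses add: H = Σh = 16.68 m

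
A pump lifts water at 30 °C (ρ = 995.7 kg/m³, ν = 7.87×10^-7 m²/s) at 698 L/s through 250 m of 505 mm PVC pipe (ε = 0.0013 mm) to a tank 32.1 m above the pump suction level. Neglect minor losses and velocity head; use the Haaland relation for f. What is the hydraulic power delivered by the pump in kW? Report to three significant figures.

V = 4Q/(πD²) = 3.485 m/s; Re = 2.24×10^6; ε/D = 2.57×10^-6; f = 0.01024
h_f = f(L/D)V²/2g = 3.137 m
Total head H = z + h_f = 32.1 + 3.137 = 35.24 m
P_hyd = ρgQH = 995.7·9.81·0.698·35.24 = 240.2 kW

P_hyd ≈ 240 kW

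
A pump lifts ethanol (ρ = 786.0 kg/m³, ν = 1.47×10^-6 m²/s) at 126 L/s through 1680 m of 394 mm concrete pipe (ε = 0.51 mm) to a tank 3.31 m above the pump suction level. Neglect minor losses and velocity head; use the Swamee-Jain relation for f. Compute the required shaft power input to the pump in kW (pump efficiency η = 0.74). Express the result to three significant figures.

V = 4Q/(πD²) = 1.033 m/s; Re = 2.77×10^5; ε/D = 0.00129; f = 0.02196
h_f = f(L/D)V²/2g = 5.096 m
Total head H = z + h_f = 3.31 + 5.096 = 8.406 m
P_hyd = ρgQH = 786.0·9.81·0.126·8.406 = 8.167 kW
P_shaft = P_hyd/η = 8.167/0.74 = 11.04 kW

P_shaft ≈ 11.0 kW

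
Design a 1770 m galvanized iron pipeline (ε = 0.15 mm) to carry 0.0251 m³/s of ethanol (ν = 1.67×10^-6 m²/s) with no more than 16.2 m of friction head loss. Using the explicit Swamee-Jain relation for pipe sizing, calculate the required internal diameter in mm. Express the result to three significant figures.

Swamee-Jain (Type III): D = 0.66·[ε^1.25·(LQ²/(gh_f))^4.75 + ν·Q^9.4·(L/(gh_f))^5.2]^0.04
LQ²/(gh_f) = 0.007017; L/(gh_f) = 11.14
Term 1 = ε^1.25·(…)^4.75 = 9.76×10^-16; Term 2 = ν·Q^9.4·(…)^5.2 = 4.20×10^-16
D = 0.66·(9.76×10^-16 + 4.20×10^-16)^0.04 = 0.1680 m = 168 mm
Check: V = 1.13 m/s, Re = 1.14×10^5, f = 0.02169, h_f = 14.9 m ≈ 16.2 m ✓

D ≈ 168 mm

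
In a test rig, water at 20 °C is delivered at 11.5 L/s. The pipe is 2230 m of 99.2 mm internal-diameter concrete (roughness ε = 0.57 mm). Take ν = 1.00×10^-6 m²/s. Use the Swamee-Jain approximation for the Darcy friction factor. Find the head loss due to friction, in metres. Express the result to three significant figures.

h_f ≈ 82.4 m

V = 4Q/(πD²) = 4·0.0115/(π·0.0992²) = 1.488 m/s
Re = VD/ν = 1.488·0.0992/1.00×10^-6 = 1.48×10^5 → turbulent
ε/D = 0.57/99.2 = 0.00575
Swamee-Jain: f = 0.03248
h_f = f(L/D)V²/(2g) = 0.03248·(2230/0.0992)·1.488²/(2·9.81) = 82.38 m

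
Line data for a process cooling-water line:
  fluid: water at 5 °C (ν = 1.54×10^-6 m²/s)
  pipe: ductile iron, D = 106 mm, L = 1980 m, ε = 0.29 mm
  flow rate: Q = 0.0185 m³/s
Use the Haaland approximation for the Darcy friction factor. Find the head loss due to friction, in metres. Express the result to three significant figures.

h_f ≈ 111 m

V = 4Q/(πD²) = 4·0.0185/(π·0.106²) = 2.096 m/s
Re = VD/ν = 2.096·0.106/1.54×10^-6 = 1.44×10^5 → turbulent
ε/D = 0.29/106 = 0.00274
Haaland: f = 0.02643
h_f = f(L/D)V²/(2g) = 0.02643·(1980/0.106)·2.096²/(2·9.81) = 110.6 m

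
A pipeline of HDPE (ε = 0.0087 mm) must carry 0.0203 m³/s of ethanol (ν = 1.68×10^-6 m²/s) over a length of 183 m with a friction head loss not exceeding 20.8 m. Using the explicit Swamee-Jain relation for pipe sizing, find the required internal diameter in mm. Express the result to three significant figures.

Swamee-Jain (Type III): D = 0.66·[ε^1.25·(LQ²/(gh_f))^4.75 + ν·Q^9.4·(L/(gh_f))^5.2]^0.04
LQ²/(gh_f) = 3.696×10^-4; L/(gh_f) = 0.8968
Term 1 = ε^1.25·(…)^4.75 = 2.35×10^-23; Term 2 = ν·Q^9.4·(…)^5.2 = 1.17×10^-22
D = 0.66·(2.35×10^-23 + 1.17×10^-22)^0.04 = 0.08821 m = 88.2 mm
Check: V = 3.32 m/s, Re = 1.74×10^5, f = 0.01674, h_f = 19.5 m ≈ 20.8 m ✓

D ≈ 88.2 mm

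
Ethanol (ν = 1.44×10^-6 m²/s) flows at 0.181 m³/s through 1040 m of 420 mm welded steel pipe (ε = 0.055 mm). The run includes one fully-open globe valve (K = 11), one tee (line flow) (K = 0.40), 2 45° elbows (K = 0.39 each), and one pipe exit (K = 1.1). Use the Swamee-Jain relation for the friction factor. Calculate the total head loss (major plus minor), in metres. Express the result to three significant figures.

V = 4Q/(πD²) = 1.306 m/s; V²/2g = 0.08699 m
Re = 3.81×10^5, ε/D = 1.31×10^-4 → f = 0.01527 (Swamee-Jain)
Major: h_f = f(L/D)·V²/2g = 0.01527·2476·0.08699 = 3.289 m
Minor: ΣK = 13.3; h_m = ΣK·V²/2g = 1.155 m
Total H_L = 3.289 + 1.155 = 4.444 m

H_L ≈ 4.44 m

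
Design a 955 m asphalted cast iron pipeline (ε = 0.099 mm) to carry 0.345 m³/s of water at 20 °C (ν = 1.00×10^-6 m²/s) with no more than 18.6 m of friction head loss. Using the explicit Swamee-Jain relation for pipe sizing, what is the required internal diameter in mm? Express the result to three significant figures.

Swamee-Jain (Type III): D = 0.66·[ε^1.25·(LQ²/(gh_f))^4.75 + ν·Q^9.4·(L/(gh_f))^5.2]^0.04
LQ²/(gh_f) = 0.6230; L/(gh_f) = 5.234
Term 1 = ε^1.25·(…)^4.75 = 1.04×10^-6; Term 2 = ν·Q^9.4·(…)^5.2 = 2.47×10^-7
D = 0.66·(1.04×10^-6 + 2.47×10^-7)^0.04 = 0.3837 m = 384 mm
Check: V = 2.98 m/s, Re = 1.14×10^6, f = 0.01527, h_f = 17.3 m ≈ 18.6 m ✓

D ≈ 384 mm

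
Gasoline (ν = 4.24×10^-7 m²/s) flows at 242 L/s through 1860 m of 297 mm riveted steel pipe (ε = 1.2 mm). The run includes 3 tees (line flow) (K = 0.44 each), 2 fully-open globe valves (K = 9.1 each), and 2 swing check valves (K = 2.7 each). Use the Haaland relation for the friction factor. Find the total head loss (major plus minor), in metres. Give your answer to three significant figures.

H_L ≈ 127 m

V = 4Q/(πD²) = 3.493 m/s; V²/2g = 0.6219 m
Re = 2.45×10^6, ε/D = 0.00404 → f = 0.02860 (Haaland)
Major: h_f = f(L/D)·V²/2g = 0.02860·6263·0.6219 = 111.4 m
Minor: ΣK = 24.9; h_m = ΣK·V²/2g = 15.50 m
Total H_L = 111.4 + 15.50 = 126.9 m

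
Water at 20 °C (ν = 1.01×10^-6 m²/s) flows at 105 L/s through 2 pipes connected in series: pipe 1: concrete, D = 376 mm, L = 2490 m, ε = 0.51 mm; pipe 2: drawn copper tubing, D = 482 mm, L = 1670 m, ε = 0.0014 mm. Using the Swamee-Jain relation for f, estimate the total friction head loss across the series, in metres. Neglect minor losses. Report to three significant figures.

Pipe 1: V = 0.9456 m/s, Re = 3.52×10^5, ε/D = 0.00136, f = 0.02199, h_1 = f(L/D)V²/2g = 6.638 m
Pipe 2: V = 0.5754 m/s, Re = 2.75×10^5, ε/D = 2.90×10^-6, f = 0.01465, h_2 = f(L/D)V²/2g = 0.8565 m
Series → Q common, losses add: H = Σh = 7.495 m

H ≈ 7.49 m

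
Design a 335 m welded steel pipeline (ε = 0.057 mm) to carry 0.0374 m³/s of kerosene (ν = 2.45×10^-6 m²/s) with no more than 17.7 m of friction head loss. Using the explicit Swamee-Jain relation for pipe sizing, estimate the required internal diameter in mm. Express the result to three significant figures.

D ≈ 135 mm

Swamee-Jain (Type III): D = 0.66·[ε^1.25·(LQ²/(gh_f))^4.75 + ν·Q^9.4·(L/(gh_f))^5.2]^0.04
LQ²/(gh_f) = 0.002699; L/(gh_f) = 1.929
Term 1 = ε^1.25·(…)^4.75 = 3.11×10^-18; Term 2 = ν·Q^9.4·(…)^5.2 = 2.87×10^-18
D = 0.66·(3.11×10^-18 + 2.87×10^-18)^0.04 = 0.1351 m = 135 mm
Check: V = 2.61 m/s, Re = 1.44×10^5, f = 0.01917, h_f = 16.5 m ≈ 17.7 m ✓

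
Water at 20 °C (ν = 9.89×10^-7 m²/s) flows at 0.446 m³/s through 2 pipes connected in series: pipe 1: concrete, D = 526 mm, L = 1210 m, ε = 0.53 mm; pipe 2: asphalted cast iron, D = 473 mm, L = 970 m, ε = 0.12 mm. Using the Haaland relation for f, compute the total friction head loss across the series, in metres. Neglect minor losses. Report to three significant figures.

H ≈ 20.0 m

Pipe 1: V = 2.052 m/s, Re = 1.09×10^6, ε/D = 0.00101, f = 0.01995, h_1 = f(L/D)V²/2g = 9.856 m
Pipe 2: V = 2.538 m/s, Re = 1.21×10^6, ε/D = 2.54×10^-4, f = 0.01505, h_2 = f(L/D)V²/2g = 10.13 m
Series → Q common, losses add: H = Σh = 19.99 m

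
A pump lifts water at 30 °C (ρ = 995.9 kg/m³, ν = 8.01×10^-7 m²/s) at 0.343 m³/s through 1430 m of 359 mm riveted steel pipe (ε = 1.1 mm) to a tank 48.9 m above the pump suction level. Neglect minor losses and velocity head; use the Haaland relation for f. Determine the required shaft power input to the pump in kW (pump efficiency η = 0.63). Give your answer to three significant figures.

P_shaft ≈ 588 kW

V = 4Q/(πD²) = 3.389 m/s; Re = 1.52×10^6; ε/D = 0.00306; f = 0.02645
h_f = f(L/D)V²/2g = 61.67 m
Total head H = z + h_f = 48.9 + 61.67 = 110.6 m
P_hyd = ρgQH = 995.9·9.81·0.343·110.6 = 370.5 kW
P_shaft = P_hyd/η = 370.5/0.63 = 588.1 kW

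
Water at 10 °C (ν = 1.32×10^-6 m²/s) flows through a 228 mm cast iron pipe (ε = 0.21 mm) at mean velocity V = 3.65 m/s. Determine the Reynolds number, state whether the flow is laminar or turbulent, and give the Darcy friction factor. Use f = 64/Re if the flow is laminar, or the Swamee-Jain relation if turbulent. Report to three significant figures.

Re ≈ 6.30×10^5; turbulent; f ≈ 0.0199

Re = VD/ν = 3.650·0.228/1.32×10^-6 = 6.30×10^5
Re > 4000 → turbulent; ε/D = 9.21×10^-4
Swamee-Jain: f = 0.01987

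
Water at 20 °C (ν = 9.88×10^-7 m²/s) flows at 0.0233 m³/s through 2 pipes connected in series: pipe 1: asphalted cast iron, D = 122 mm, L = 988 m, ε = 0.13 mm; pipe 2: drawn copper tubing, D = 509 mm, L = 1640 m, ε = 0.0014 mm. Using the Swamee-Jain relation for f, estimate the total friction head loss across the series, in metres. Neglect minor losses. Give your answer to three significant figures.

H ≈ 34.8 m

Pipe 1: V = 1.993 m/s, Re = 2.46×10^5, ε/D = 0.00107, f = 0.02121, h_1 = f(L/D)V²/2g = 34.78 m
Pipe 2: V = 0.1145 m/s, Re = 5.90×10^4, ε/D = 2.75×10^-6, f = 0.02002, h_2 = f(L/D)V²/2g = 0.04311 m
Series → Q common, losses add: H = Σh = 34.82 m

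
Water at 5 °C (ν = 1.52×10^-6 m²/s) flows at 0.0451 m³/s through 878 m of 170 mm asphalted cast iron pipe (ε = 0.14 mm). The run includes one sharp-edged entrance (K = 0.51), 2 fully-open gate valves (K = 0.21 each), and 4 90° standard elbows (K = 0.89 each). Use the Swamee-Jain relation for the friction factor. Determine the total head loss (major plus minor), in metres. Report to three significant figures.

V = 4Q/(πD²) = 1.987 m/s; V²/2g = 0.2012 m
Re = 2.22×10^5, ε/D = 8.24×10^-4 → f = 0.02032 (Swamee-Jain)
Major: h_f = f(L/D)·V²/2g = 0.02032·5165·0.2012 = 21.12 m
Minor: ΣK = 4.49; h_m = ΣK·V²/2g = 0.9035 m
Total H_L = 21.12 + 0.9035 = 22.03 m

H_L ≈ 22.0 m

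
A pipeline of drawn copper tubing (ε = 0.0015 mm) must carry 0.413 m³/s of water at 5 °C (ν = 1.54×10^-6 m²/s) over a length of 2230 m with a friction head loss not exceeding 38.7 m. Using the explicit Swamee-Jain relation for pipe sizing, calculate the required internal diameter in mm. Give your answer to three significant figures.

D ≈ 401 mm

Swamee-Jain (Type III): D = 0.66·[ε^1.25·(LQ²/(gh_f))^4.75 + ν·Q^9.4·(L/(gh_f))^5.2]^0.04
LQ²/(gh_f) = 1.002; L/(gh_f) = 5.874
Term 1 = ε^1.25·(…)^4.75 = 5.30×10^-8; Term 2 = ν·Q^9.4·(…)^5.2 = 3.77×10^-6
D = 0.66·(5.30×10^-8 + 3.77×10^-6)^0.04 = 0.4007 m = 401 mm
Check: V = 3.28 m/s, Re = 8.52×10^5, f = 0.01201, h_f = 36.5 m ≈ 38.7 m ✓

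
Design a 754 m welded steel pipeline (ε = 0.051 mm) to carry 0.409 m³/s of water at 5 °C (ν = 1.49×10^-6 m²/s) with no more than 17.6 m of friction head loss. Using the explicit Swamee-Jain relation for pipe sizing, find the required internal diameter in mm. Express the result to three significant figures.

D ≈ 388 mm

Swamee-Jain (Type III): D = 0.66·[ε^1.25·(LQ²/(gh_f))^4.75 + ν·Q^9.4·(L/(gh_f))^5.2]^0.04
LQ²/(gh_f) = 0.7305; L/(gh_f) = 4.367
Term 1 = ε^1.25·(…)^4.75 = 9.70×10^-7; Term 2 = ν·Q^9.4·(…)^5.2 = 7.12×10^-7
D = 0.66·(9.70×10^-7 + 7.12×10^-7)^0.04 = 0.3878 m = 388 mm
Check: V = 3.46 m/s, Re = 9.01×10^5, f = 0.01406, h_f = 16.7 m ≈ 17.6 m ✓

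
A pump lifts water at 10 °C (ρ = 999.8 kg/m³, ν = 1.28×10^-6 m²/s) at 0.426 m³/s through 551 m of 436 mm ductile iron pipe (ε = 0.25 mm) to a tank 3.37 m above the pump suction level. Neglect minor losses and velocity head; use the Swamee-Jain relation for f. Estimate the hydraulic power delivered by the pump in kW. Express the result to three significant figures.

V = 4Q/(πD²) = 2.853 m/s; Re = 9.72×10^5; ε/D = 5.73×10^-4; f = 0.01779
h_f = f(L/D)V²/2g = 9.330 m
Total head H = z + h_f = 3.37 + 9.330 = 12.70 m
P_hyd = ρgQH = 999.8·9.81·0.426·12.70 = 53.06 kW

P_hyd ≈ 53.1 kW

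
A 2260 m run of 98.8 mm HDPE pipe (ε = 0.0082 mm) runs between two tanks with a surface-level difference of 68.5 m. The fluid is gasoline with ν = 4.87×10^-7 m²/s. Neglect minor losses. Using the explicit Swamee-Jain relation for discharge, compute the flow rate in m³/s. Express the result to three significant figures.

Swamee-Jain (Type II): Q = -0.965·√(gD⁵h_f/L)·ln[ε/(3.7D) + √(3.17ν²L/(gD³h_f))]
√(gD⁵h_f/L) = √(9.81·0.0988⁵·68.5/2260) = 0.001673
ε/(3.7D) = 2.24×10^-5; √(3.17ν²L/(gD³h_f)) = 5.12×10^-5
Q = -0.965·0.001673·ln(7.363×10^-5) = 0.01536 m³/s
Check: V = 2.00 m/s, Re = 4.07×10^5, f = 0.01464, h_f = 68.6 m ≈ 68.5 m ✓

Q ≈ 0.0154 m³/s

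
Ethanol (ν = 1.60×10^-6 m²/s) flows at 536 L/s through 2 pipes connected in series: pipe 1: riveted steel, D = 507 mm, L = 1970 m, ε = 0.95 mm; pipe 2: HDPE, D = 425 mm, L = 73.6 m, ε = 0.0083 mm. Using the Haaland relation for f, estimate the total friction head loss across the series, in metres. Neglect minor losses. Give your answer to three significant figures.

H ≈ 34.0 m

Pipe 1: V = 2.655 m/s, Re = 8.41×10^5, ε/D = 0.00187, f = 0.02327, h_1 = f(L/D)V²/2g = 32.48 m
Pipe 2: V = 3.778 m/s, Re = 1.00×10^6, ε/D = 1.95×10^-5, f = 0.01195, h_2 = f(L/D)V²/2g = 1.505 m
Series → Q common, losses add: H = Σh = 33.99 m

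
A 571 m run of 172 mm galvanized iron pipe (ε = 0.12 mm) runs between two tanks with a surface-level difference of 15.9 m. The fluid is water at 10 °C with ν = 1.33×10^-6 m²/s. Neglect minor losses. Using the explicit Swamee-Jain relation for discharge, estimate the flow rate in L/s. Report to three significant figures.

Swamee-Jain (Type II): Q = -0.965·√(gD⁵h_f/L)·ln[ε/(3.7D) + √(3.17ν²L/(gD³h_f))]
√(gD⁵h_f/L) = √(9.81·0.172⁵·15.9/571) = 0.006413
ε/(3.7D) = 1.89×10^-4; √(3.17ν²L/(gD³h_f)) = 6.35×10^-5
Q = -0.965·0.006413·ln(2.521×10^-4) = 0.05127 m³/s
Check: V = 2.21 m/s, Re = 2.85×10^5, f = 0.01944, h_f = 16.0 m ≈ 15.9 m ✓

Q ≈ 51.3 L/s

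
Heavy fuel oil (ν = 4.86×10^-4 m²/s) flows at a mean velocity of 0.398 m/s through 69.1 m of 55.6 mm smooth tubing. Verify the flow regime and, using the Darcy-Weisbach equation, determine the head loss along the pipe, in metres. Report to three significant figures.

h_f ≈ 14.1 m

Re = VD/ν = 0.398·0.05560/4.86×10^-4 = 45.5 → laminar (Re < 2300)
f = 64/Re = 1.406
h_f = f(L/D)V²/(2g) = 1.406·(69.1/0.05560)·0.398²/(2·9.81) = 14.10 m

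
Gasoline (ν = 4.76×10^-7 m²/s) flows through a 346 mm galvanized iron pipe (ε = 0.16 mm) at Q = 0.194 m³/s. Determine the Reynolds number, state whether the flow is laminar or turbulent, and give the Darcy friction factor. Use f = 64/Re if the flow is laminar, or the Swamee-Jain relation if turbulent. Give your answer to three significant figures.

Re ≈ 1.50×10^6; turbulent; f ≈ 0.0169

V = 4Q/(πD²) = 2.063 m/s
Re = VD/ν = 2.063·0.346/4.76×10^-7 = 1.50×10^6
Re > 4000 → turbulent; ε/D = 4.62×10^-4
Swamee-Jain: f = 0.01686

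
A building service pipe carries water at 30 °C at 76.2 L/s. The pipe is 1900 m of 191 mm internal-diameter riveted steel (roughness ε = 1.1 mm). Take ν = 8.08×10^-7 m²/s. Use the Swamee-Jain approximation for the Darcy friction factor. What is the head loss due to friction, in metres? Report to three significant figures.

V = 4Q/(πD²) = 4·0.0762/(π·0.191²) = 2.659 m/s
Re = VD/ν = 2.659·0.191/8.08×10^-7 = 6.29×10^5 → turbulent
ε/D = 1.1/191 = 0.00576
Swamee-Jain: f = 0.03193
h_f = f(L/D)V²/(2g) = 0.03193·(1900/0.191)·2.659²/(2·9.81) = 114.5 m

h_f ≈ 114 m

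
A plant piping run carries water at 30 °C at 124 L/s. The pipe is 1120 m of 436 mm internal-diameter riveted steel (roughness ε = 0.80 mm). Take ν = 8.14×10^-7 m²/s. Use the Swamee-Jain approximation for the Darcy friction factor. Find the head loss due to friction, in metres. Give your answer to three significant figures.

h_f ≈ 2.12 m

V = 4Q/(πD²) = 4·0.124/(π·0.436²) = 0.8305 m/s
Re = VD/ν = 0.8305·0.436/8.14×10^-7 = 4.45×10^5 → turbulent
ε/D = 0.80/436 = 0.00183
Swamee-Jain: f = 0.02345
h_f = f(L/D)V²/(2g) = 0.02345·(1120/0.436)·0.8305²/(2·9.81) = 2.118 m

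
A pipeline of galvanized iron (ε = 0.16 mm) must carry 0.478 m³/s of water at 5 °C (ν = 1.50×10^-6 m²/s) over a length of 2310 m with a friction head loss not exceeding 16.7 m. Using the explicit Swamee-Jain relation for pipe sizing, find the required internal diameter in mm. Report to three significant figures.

D ≈ 538 mm

Swamee-Jain (Type III): D = 0.66·[ε^1.25·(LQ²/(gh_f))^4.75 + ν·Q^9.4·(L/(gh_f))^5.2]^0.04
LQ²/(gh_f) = 3.222; L/(gh_f) = 14.10
Term 1 = ε^1.25·(…)^4.75 = 0.00466; Term 2 = ν·Q^9.4·(…)^5.2 = 0.00138
D = 0.66·(0.00466 + 0.00138)^0.04 = 0.5380 m = 538 mm
Check: V = 2.10 m/s, Re = 7.54×10^5, f = 0.01595, h_f = 15.4 m ≈ 16.7 m ✓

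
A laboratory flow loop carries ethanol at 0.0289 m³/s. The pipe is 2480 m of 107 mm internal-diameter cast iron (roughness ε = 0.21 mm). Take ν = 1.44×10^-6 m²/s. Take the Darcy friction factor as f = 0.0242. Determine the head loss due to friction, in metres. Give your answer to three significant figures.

h_f ≈ 295 m

V = 4Q/(πD²) = 4·0.0289/(π·0.107²) = 3.214 m/s
h_f = f(L/D)V²/(2g) = 0.02420·(2480/0.107)·3.214²/(2·9.81) = 295.3 m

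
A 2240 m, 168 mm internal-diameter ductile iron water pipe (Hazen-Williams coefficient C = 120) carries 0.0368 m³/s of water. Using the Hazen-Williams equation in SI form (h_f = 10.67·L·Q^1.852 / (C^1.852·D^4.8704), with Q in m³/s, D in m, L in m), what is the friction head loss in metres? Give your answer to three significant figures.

h_f ≈ 44.1 m

h_f = 10.67·2240·0.0368^1.852 / (120^1.852·0.168^4.8704) = 44.13 m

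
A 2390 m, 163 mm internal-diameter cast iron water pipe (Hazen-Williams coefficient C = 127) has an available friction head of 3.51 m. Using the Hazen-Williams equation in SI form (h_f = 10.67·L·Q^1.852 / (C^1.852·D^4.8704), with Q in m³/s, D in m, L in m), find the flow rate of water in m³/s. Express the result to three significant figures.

Q ≈ 0.00885 m³/s

Rearranging: Q = [h_f·C^1.852·D^4.8704 / (10.67·L)]^(1/1.852)
Q = [3.51·127^1.852·0.163^4.8704 / (10.67·2390)]^0.540 = 0.008853 m³/s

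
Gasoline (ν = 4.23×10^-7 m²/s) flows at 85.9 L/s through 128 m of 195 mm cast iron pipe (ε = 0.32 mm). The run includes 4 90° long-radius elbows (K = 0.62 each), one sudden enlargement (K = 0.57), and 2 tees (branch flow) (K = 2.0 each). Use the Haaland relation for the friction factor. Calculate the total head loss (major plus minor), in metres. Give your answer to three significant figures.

H_L ≈ 9.18 m

V = 4Q/(πD²) = 2.876 m/s; V²/2g = 0.4217 m
Re = 1.33×10^6, ε/D = 0.00164 → f = 0.02242 (Haaland)
Major: h_f = f(L/D)·V²/2g = 0.02242·656.4·0.4217 = 6.206 m
Minor: ΣK = 7.05; h_m = ΣK·V²/2g = 2.973 m
Total H_L = 6.206 + 2.973 = 9.179 m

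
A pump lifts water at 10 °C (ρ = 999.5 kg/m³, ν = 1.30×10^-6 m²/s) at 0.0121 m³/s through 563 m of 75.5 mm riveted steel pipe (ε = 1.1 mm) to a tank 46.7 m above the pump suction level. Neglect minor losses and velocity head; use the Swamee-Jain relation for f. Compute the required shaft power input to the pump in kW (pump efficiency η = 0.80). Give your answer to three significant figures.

V = 4Q/(πD²) = 2.703 m/s; Re = 1.57×10^5; ε/D = 0.0146; f = 0.04371
h_f = f(L/D)V²/2g = 121.3 m
Total head H = z + h_f = 46.7 + 121.3 = 168.0 m
P_hyd = ρgQH = 999.5·9.81·0.0121·168.0 = 19.94 kW
P_shaft = P_hyd/η = 19.94/0.80 = 24.92 kW

P_shaft ≈ 24.9 kW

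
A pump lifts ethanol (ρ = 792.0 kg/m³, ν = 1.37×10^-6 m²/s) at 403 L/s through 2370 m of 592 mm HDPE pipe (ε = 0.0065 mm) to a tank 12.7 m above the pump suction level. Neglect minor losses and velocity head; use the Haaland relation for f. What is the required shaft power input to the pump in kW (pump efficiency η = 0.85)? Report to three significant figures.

P_shaft ≈ 67.2 kW

V = 4Q/(πD²) = 1.464 m/s; Re = 6.33×10^5; ε/D = 1.10×10^-5; f = 0.01268
h_f = f(L/D)V²/2g = 5.545 m
Total head H = z + h_f = 12.7 + 5.545 = 18.25 m
P_hyd = ρgQH = 792.0·9.81·0.403·18.25 = 57.13 kW
P_shaft = P_hyd/η = 57.13/0.85 = 67.21 kW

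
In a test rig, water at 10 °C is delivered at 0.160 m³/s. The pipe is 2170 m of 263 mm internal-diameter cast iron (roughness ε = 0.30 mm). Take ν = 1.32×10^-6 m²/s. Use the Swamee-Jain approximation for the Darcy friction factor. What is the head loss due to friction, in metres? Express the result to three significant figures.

h_f ≈ 76.1 m

V = 4Q/(πD²) = 4·0.160/(π·0.263²) = 2.945 m/s
Re = VD/ν = 2.945·0.263/1.32×10^-6 = 5.87×10^5 → turbulent
ε/D = 0.30/263 = 0.00114
Swamee-Jain: f = 0.02086
h_f = f(L/D)V²/(2g) = 0.02086·(2170/0.263)·2.945²/(2·9.81) = 76.09 m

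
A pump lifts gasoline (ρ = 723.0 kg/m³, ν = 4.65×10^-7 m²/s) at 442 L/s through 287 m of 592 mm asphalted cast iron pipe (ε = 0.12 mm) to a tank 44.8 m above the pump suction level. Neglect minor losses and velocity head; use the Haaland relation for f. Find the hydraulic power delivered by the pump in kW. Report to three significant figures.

P_hyd ≈ 143 kW

V = 4Q/(πD²) = 1.606 m/s; Re = 2.04×10^6; ε/D = 2.03×10^-4; f = 0.01423
h_f = f(L/D)V²/2g = 0.9065 m
Total head H = z + h_f = 44.8 + 0.9065 = 45.71 m
P_hyd = ρgQH = 723.0·9.81·0.442·45.71 = 143.3 kW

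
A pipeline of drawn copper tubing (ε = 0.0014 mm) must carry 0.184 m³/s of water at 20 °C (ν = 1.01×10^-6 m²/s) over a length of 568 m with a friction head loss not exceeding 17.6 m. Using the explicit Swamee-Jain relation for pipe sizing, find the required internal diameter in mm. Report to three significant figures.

D ≈ 258 mm

Swamee-Jain (Type III): D = 0.66·[ε^1.25·(LQ²/(gh_f))^4.75 + ν·Q^9.4·(L/(gh_f))^5.2]^0.04
LQ²/(gh_f) = 0.1114; L/(gh_f) = 3.290
Term 1 = ε^1.25·(…)^4.75 = 1.43×10^-12; Term 2 = ν·Q^9.4·(…)^5.2 = 6.07×10^-11
D = 0.66·(1.43×10^-12 + 6.07×10^-11)^0.04 = 0.2578 m = 258 mm
Check: V = 3.53 m/s, Re = 9.00×10^5, f = 0.01194, h_f = 16.7 m ≈ 17.6 m ✓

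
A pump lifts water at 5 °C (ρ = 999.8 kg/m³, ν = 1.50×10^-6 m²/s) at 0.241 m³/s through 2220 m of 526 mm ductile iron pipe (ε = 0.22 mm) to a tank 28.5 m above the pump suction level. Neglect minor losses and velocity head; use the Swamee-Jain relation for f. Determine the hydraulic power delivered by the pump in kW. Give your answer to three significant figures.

P_hyd ≈ 78.3 kW

V = 4Q/(πD²) = 1.109 m/s; Re = 3.89×10^5; ε/D = 4.18×10^-4; f = 0.01751
h_f = f(L/D)V²/2g = 4.633 m
Total head H = z + h_f = 28.5 + 4.633 = 33.13 m
P_hyd = ρgQH = 999.8·9.81·0.241·33.13 = 78.32 kW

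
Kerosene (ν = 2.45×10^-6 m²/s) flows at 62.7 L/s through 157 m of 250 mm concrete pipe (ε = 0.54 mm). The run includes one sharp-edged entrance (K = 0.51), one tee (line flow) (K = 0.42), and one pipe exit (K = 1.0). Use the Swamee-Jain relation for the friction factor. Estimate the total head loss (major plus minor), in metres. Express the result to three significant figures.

H_L ≈ 1.49 m

V = 4Q/(πD²) = 1.277 m/s; V²/2g = 0.08316 m
Re = 1.30×10^5, ε/D = 0.00216 → f = 0.02538 (Swamee-Jain)
Major: h_f = f(L/D)·V²/2g = 0.02538·628.0·0.08316 = 1.325 m
Minor: ΣK = 1.93; h_m = ΣK·V²/2g = 0.1605 m
Total H_L = 1.325 + 0.1605 = 1.486 m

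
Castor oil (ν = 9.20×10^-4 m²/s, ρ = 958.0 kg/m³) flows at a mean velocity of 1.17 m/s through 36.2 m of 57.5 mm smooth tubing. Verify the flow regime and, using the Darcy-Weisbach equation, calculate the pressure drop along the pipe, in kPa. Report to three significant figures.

Re = VD/ν = 1.17·0.05750/9.20×10^-4 = 73.1 → laminar (Re < 2300)
f = 64/Re = 0.8752
h_f = f(L/D)V²/(2g) = 0.8752·(36.2/0.05750)·1.17²/(2·9.81) = 38.44 m
Δp = ρg·h_f = 958.0·9.81·38.44 = 361.3 kPa

Δp ≈ 361 kPa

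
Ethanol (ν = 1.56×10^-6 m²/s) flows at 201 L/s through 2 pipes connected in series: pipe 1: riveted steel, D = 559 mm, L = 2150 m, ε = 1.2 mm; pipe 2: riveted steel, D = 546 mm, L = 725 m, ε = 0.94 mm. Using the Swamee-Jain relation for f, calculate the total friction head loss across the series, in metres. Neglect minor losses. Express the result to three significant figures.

Pipe 1: V = 0.8190 m/s, Re = 2.93×10^5, ε/D = 0.00215, f = 0.02460, h_1 = f(L/D)V²/2g = 3.235 m
Pipe 2: V = 0.8585 m/s, Re = 3.00×10^5, ε/D = 0.00172, f = 0.02333, h_2 = f(L/D)V²/2g = 1.164 m
Series → Q common, losses add: H = Σh = 4.399 m

H ≈ 4.40 m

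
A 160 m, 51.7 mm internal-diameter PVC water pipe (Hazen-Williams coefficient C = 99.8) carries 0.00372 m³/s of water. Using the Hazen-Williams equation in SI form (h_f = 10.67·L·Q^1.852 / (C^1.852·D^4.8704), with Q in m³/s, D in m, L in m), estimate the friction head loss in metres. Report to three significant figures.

h_f = 10.67·160·0.00372^1.852 / (99.8^1.852·0.0517^4.8704) = 19.79 m

h_f ≈ 19.8 m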